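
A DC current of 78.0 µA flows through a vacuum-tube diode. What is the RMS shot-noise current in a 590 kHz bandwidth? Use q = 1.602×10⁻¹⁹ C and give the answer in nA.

I_n = √(2qI·B)
2qI·B = 2 × 1.602×10⁻¹⁹ × 7.80×10⁻⁵ × 5.90×10⁵ = 1.47×10⁻¹⁷ A²
I_n = √(1.47×10⁻¹⁷) = 3.84×10⁻⁹ A = 3.84 nA

3.84 nA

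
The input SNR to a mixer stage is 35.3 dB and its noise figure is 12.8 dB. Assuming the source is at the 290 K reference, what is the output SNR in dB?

22.5 dB

By definition F = SNR_in/SNR_out, so in dB: SNR_out = SNR_in − NF
SNR_out = 35.3 − 12.8 = 22.5 dB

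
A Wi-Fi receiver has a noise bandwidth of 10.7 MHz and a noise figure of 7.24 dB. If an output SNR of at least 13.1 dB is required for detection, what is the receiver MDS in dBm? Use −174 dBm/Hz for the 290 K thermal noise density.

−83.4 dBm

Sensitivity = −174 + 10 log₁₀(B) + NF + SNR_min
= −174 + 70.29 + 7.24 + 13.1
= −83.37 dBm → −83.4 dBm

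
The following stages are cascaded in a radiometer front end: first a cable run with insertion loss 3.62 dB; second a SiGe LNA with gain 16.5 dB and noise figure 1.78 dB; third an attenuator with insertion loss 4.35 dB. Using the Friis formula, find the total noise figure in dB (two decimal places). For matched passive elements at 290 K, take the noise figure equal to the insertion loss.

5.51 dB

Convert to linear (a loss of L dB is a gain of −L dB): F_i = 10^(NF_i/10), G_i = 10^(G_i,dB/10)
  Stage 1: F_1 = 10^(3.62/10) = 2.301, G_1 = 10^(−3.62/10) = 0.4345
  Stage 2: F_2 = 10^(1.78/10) = 1.507, G_2 = 10^(16.5/10) = 44.67
  Stage 3: F_3 = 10^(4.35/10) = 2.723, G_3 = 10^(−4.35/10) = 0.3673
Friis cascade:
  F = 2.301 + (1.507 − 1)/0.4345 + (2.723 − 1)/19.41 = 3.556
NF = 10 log₁₀(3.556) = 5.51 dB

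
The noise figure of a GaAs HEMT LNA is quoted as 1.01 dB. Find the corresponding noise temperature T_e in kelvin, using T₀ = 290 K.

F = 10^(1.01/10) = 1.26183
T_e = (F − 1)·T₀ = (1.26183 − 1) × 290 = 75.9 K

75.9 K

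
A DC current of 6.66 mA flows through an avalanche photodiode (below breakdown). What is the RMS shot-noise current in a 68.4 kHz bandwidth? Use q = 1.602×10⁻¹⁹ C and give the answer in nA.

12.1 nA

I_n = √(2qI·B)
2qI·B = 2 × 1.602×10⁻¹⁹ × 6.66×10⁻³ × 6.84×10⁴ = 1.46×10⁻¹⁶ A²
I_n = √(1.46×10⁻¹⁶) = 1.21×10⁻⁸ A = 12.1 nA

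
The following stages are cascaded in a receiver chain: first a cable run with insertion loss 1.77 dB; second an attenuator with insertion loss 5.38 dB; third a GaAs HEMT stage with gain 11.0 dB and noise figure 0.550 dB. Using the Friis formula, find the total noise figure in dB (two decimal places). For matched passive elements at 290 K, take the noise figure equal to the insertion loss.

Convert to linear (a loss of L dB is a gain of −L dB): F_i = 10^(NF_i/10), G_i = 10^(G_i,dB/10)
  Stage 1: F_1 = 10^(1.77/10) = 1.503, G_1 = 10^(−1.77/10) = 0.6653
  Stage 2: F_2 = 10^(5.38/10) = 3.451, G_2 = 10^(−5.38/10) = 0.2897
  Stage 3: F_3 = 10^(0.550/10) = 1.135, G_3 = 10^(11.0/10) = 12.59
Friis cascade:
  F = 1.503 + (3.451 − 1)/0.6653 + (1.135 − 1)/0.1928 = 5.888
NF = 10 log₁₀(5.888) = 7.70 dB

7.70 dB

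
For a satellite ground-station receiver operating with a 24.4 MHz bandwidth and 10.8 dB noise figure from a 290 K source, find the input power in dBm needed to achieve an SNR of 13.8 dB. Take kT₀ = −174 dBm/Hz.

Sensitivity = −174 + 10 log₁₀(B) + NF + SNR_min
= −174 + 73.87 + 10.8 + 13.8
= −75.53 dBm → −75.5 dBm

−75.5 dBm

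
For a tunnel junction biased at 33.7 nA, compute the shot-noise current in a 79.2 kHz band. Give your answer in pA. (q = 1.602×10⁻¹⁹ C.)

I_n = √(2qI·B)
2qI·B = 2 × 1.602×10⁻¹⁹ × 3.37×10⁻⁸ × 7.92×10⁴ = 8.55×10⁻²² A²
I_n = √(8.55×10⁻²²) = 2.92×10⁻¹¹ A = 29.2 pA

29.2 pA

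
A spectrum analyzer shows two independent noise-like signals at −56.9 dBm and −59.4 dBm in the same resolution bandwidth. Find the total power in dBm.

Convert to linear, add, convert back:
P₁ = 2.04×10⁻⁹ W, P₂ = 1.15×10⁻⁹ W
P_tot = 3.19×10⁻⁹ W → 10 log₁₀(P_tot / 10⁻³) = −55.0 dBm

−55.0 dBm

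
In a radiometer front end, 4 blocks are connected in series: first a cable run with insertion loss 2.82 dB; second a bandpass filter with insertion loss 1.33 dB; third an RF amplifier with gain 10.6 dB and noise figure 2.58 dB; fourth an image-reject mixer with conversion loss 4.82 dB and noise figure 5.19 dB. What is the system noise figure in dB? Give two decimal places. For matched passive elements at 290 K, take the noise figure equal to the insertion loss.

Convert to linear (a loss of L dB is a gain of −L dB): F_i = 10^(NF_i/10), G_i = 10^(G_i,dB/10)
  Stage 1: F_1 = 10^(2.82/10) = 1.914, G_1 = 10^(−2.82/10) = 0.5224
  Stage 2: F_2 = 10^(1.33/10) = 1.358, G_2 = 10^(−1.33/10) = 0.7362
  Stage 3: F_3 = 10^(2.58/10) = 1.811, G_3 = 10^(10.6/10) = 11.48
  Stage 4: F_4 = 10^(5.19/10) = 3.304, G_4 = 10^(−4.82/10) = 0.3296
Friis cascade:
  F = 1.914 + (1.358 − 1)/0.5224 + (1.811 − 1)/0.3846 + (3.304 − 1)/4.416 = 5.231
NF = 10 log₁₀(5.231) = 7.19 dB

7.19 dB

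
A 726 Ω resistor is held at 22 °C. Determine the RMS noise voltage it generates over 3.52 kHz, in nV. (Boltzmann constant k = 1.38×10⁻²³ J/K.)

T = 22 °C + 273.15 = 295.15 K
V_n = √(4kTRB)
4kTRB = 4 × 1.38×10⁻²³ × 295.15 × 7.26×10² × 3.52×10³ = 4.16×10⁻¹⁴ V²
V_n = √(4.16×10⁻¹⁴) = 2.04×10⁻⁷ V = 204 nV

204 nV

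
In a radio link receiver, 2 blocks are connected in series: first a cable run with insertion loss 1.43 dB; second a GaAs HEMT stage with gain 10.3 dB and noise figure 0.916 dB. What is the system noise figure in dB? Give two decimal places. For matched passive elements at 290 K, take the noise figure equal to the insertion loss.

2.35 dB

Convert to linear (a loss of L dB is a gain of −L dB): F_i = 10^(NF_i/10), G_i = 10^(G_i,dB/10)
  Stage 1: F_1 = 10^(1.43/10) = 1.390, G_1 = 10^(−1.43/10) = 0.7194
  Stage 2: F_2 = 10^(0.916/10) = 1.235, G_2 = 10^(10.3/10) = 10.72
Friis cascade:
  F = 1.390 + (1.235 − 1)/0.7194 = 1.716
NF = 10 log₁₀(1.716) = 2.35 dB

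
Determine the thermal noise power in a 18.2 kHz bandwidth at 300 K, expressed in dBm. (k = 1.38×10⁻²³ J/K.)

P_n = kTB = 1.38×10⁻²³ × 300 × 1.82×10⁴ = 7.53×10⁻¹⁷ W
In dBm: 10 log₁₀(7.53×10⁻¹⁷ / 10⁻³) = −131.2 dBm

−131.2 dBm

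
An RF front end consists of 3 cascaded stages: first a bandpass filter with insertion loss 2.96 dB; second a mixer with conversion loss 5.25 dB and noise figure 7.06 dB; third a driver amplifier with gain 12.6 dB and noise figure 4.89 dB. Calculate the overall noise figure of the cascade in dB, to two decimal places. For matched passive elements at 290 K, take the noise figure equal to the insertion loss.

Convert to linear (a loss of L dB is a gain of −L dB): F_i = 10^(NF_i/10), G_i = 10^(G_i,dB/10)
  Stage 1: F_1 = 10^(2.96/10) = 1.977, G_1 = 10^(−2.96/10) = 0.5058
  Stage 2: F_2 = 10^(7.06/10) = 5.082, G_2 = 10^(−5.25/10) = 0.2985
  Stage 3: F_3 = 10^(4.89/10) = 3.083, G_3 = 10^(12.6/10) = 18.20
Friis cascade:
  F = 1.977 + (5.082 − 1)/0.5058 + (3.083 − 1)/0.1510 = 23.84
NF = 10 log₁₀(23.84) = 13.77 dB

13.77 dB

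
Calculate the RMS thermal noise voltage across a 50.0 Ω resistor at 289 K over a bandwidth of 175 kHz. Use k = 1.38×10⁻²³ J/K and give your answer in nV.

374 nV

V_n = √(4kTRB)
4kTRB = 4 × 1.38×10⁻²³ × 289 × 5.00×10¹ × 1.75×10⁵ = 1.40×10⁻¹³ V²
V_n = √(1.40×10⁻¹³) = 3.74×10⁻⁷ V = 374 nV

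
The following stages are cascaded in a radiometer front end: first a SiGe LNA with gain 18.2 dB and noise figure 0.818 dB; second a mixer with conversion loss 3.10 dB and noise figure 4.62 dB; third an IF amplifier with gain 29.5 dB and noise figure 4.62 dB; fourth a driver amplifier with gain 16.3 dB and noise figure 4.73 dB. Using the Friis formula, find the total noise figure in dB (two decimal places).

1.12 dB

Convert to linear (a loss of L dB is a gain of −L dB): F_i = 10^(NF_i/10), G_i = 10^(G_i,dB/10)
  Stage 1: F_1 = 10^(0.818/10) = 1.207, G_1 = 10^(18.2/10) = 66.07
  Stage 2: F_2 = 10^(4.62/10) = 2.897, G_2 = 10^(−3.10/10) = 0.4898
  Stage 3: F_3 = 10^(4.62/10) = 2.897, G_3 = 10^(29.5/10) = 891.3
  Stage 4: F_4 = 10^(4.73/10) = 2.972, G_4 = 10^(16.3/10) = 42.66
Friis cascade:
  F = 1.207 + (2.897 − 1)/66.07 + (2.897 − 1)/32.36 + (2.972 − 1)/2.884×10⁴ = 1.295
NF = 10 log₁₀(1.295) = 1.12 dB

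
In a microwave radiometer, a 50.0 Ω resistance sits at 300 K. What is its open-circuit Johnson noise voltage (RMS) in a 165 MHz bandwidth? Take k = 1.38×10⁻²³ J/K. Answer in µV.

V_n = √(4kTRB)
4kTRB = 4 × 1.38×10⁻²³ × 300 × 5.00×10¹ × 1.65×10⁸ = 1.37×10⁻¹⁰ V²
V_n = √(1.37×10⁻¹⁰) = 1.17×10⁻⁵ V = 11.7 µV

11.7 µV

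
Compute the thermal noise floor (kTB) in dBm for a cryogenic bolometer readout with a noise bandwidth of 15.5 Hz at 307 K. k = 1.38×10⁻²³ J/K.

P_n = kTB = 1.38×10⁻²³ × 307 × 1.55×10¹ = 6.57×10⁻²⁰ W
In dBm: 10 log₁₀(6.57×10⁻²⁰ / 10⁻³) = −161.8 dBm

−161.8 dBm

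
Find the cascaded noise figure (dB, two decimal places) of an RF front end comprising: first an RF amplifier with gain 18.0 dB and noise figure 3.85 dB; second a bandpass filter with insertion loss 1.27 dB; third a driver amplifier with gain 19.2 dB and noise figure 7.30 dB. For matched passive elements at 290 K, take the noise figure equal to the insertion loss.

Convert to linear (a loss of L dB is a gain of −L dB): F_i = 10^(NF_i/10), G_i = 10^(G_i,dB/10)
  Stage 1: F_1 = 10^(3.85/10) = 2.427, G_1 = 10^(18.0/10) = 63.10
  Stage 2: F_2 = 10^(1.27/10) = 1.340, G_2 = 10^(−1.27/10) = 0.7464
  Stage 3: F_3 = 10^(7.30/10) = 5.370, G_3 = 10^(19.2/10) = 83.18
Friis cascade:
  F = 2.427 + (1.340 − 1)/63.10 + (5.370 − 1)/47.10 = 2.525
NF = 10 log₁₀(2.525) = 4.02 dB

4.02 dB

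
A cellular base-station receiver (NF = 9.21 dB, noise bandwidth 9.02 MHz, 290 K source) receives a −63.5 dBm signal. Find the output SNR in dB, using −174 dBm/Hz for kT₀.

31.7 dB

Noise floor: N = −174 + 10 log₁₀(B) + NF
10 log₁₀(9.02×10⁶) = 69.55 dB
N = −174 + 69.55 + 9.21 = −95.24 dBm
SNR = P_sig − N = −63.5 − (−95.24) = 31.74 dB → 31.7 dB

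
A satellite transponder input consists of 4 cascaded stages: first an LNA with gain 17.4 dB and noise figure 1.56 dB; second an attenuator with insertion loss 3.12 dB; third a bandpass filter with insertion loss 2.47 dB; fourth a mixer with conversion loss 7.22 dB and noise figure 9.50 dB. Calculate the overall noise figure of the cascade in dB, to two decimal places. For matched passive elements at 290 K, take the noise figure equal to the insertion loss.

Convert to linear (a loss of L dB is a gain of −L dB): F_i = 10^(NF_i/10), G_i = 10^(G_i,dB/10)
  Stage 1: F_1 = 10^(1.56/10) = 1.432, G_1 = 10^(17.4/10) = 54.95
  Stage 2: F_2 = 10^(3.12/10) = 2.051, G_2 = 10^(−3.12/10) = 0.4875
  Stage 3: F_3 = 10^(2.47/10) = 1.766, G_3 = 10^(−2.47/10) = 0.5662
  Stage 4: F_4 = 10^(9.50/10) = 8.913, G_4 = 10^(−7.22/10) = 0.1897
Friis cascade:
  F = 1.432 + (2.051 − 1)/54.95 + (1.766 − 1)/26.79 + (8.913 − 1)/15.17 = 2.001
NF = 10 log₁₀(2.001) = 3.01 dB

3.01 dB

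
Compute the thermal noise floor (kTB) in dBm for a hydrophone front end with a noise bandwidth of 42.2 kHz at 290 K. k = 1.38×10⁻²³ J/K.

−127.7 dBm

P_n = kTB = 1.38×10⁻²³ × 290 × 4.22×10⁴ = 1.69×10⁻¹⁶ W
In dBm: 10 log₁₀(1.69×10⁻¹⁶ / 10⁻³) = −127.7 dBm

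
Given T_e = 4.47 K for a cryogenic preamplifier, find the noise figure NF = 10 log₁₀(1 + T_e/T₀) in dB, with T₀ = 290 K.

0.066 dB

F = 1 + T_e/T₀ = 1 + 4.47/290 = 1.01541
NF = 10 log₁₀(1.01541) = 0.066 dB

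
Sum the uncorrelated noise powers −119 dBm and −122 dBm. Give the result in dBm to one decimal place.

Convert to linear, add, convert back:
P₁ = 1.26×10⁻¹⁵ W, P₂ = 6.31×10⁻¹⁶ W
P_tot = 1.89×10⁻¹⁵ W → 10 log₁₀(P_tot / 10⁻³) = −117.2 dBm

−117.2 dBm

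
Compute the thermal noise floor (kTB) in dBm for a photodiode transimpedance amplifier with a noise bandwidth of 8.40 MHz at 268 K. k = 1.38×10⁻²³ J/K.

−105.1 dBm

P_n = kTB = 1.38×10⁻²³ × 268 × 8.40×10⁶ = 3.11×10⁻¹⁴ W
In dBm: 10 log₁₀(3.11×10⁻¹⁴ / 10⁻³) = −105.1 dBm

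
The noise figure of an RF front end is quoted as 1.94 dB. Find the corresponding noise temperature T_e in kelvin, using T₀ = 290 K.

163 K

F = 10^(1.94/10) = 1.56315
T_e = (F − 1)·T₀ = (1.56315 − 1) × 290 = 163 K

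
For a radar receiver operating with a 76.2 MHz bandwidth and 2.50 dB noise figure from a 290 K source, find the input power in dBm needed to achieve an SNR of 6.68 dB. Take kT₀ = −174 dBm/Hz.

−86.0 dBm

Sensitivity = −174 + 10 log₁₀(B) + NF + SNR_min
= −174 + 78.82 + 2.50 + 6.68
= −86.00 dBm → −86.0 dBm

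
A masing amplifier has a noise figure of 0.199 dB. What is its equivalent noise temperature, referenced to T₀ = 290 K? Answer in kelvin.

F = 10^(0.199/10) = 1.04689
T_e = (F − 1)·T₀ = (1.04689 − 1) × 290 = 13.6 K

13.6 K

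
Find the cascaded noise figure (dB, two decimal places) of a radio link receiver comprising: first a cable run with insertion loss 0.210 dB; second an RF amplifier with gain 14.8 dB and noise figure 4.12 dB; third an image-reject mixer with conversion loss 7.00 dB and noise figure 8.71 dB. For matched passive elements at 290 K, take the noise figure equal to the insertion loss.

Convert to linear (a loss of L dB is a gain of −L dB): F_i = 10^(NF_i/10), G_i = 10^(G_i,dB/10)
  Stage 1: F_1 = 10^(0.210/10) = 1.050, G_1 = 10^(−0.210/10) = 0.9528
  Stage 2: F_2 = 10^(4.12/10) = 2.582, G_2 = 10^(14.8/10) = 30.20
  Stage 3: F_3 = 10^(8.71/10) = 7.430, G_3 = 10^(−7.00/10) = 0.1995
Friis cascade:
  F = 1.050 + (2.582 − 1)/0.9528 + (7.430 − 1)/28.77 = 2.934
NF = 10 log₁₀(2.934) = 4.67 dB

4.67 dB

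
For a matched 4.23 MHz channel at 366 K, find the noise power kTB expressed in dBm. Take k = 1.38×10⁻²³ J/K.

P_n = kTB = 1.38×10⁻²³ × 366 × 4.23×10⁶ = 2.14×10⁻¹⁴ W
In dBm: 10 log₁₀(2.14×10⁻¹⁴ / 10⁻³) = −106.7 dBm

−106.7 dBm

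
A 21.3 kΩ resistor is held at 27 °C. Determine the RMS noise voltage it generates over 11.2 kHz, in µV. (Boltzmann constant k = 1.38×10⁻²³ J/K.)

T = 27 °C + 273.15 = 300.15 K
V_n = √(4kTRB)
4kTRB = 4 × 1.38×10⁻²³ × 300.15 × 2.13×10⁴ × 1.12×10⁴ = 3.95×10⁻¹² V²
V_n = √(3.95×10⁻¹²) = 1.99×10⁻⁶ V = 1.99 µV

1.99 µV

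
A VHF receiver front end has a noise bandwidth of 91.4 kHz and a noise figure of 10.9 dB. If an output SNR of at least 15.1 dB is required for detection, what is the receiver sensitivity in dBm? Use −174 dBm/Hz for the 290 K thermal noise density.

Sensitivity = −174 + 10 log₁₀(B) + NF + SNR_min
= −174 + 49.61 + 10.9 + 15.1
= −98.39 dBm → −98.4 dBm

−98.4 dBm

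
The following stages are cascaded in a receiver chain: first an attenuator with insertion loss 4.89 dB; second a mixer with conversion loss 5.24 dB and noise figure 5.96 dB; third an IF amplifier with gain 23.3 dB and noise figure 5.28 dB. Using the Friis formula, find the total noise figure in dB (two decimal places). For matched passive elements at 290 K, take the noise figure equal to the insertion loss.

15.64 dB

Convert to linear (a loss of L dB is a gain of −L dB): F_i = 10^(NF_i/10), G_i = 10^(G_i,dB/10)
  Stage 1: F_1 = 10^(4.89/10) = 3.083, G_1 = 10^(−4.89/10) = 0.3243
  Stage 2: F_2 = 10^(5.96/10) = 3.945, G_2 = 10^(−5.24/10) = 0.2992
  Stage 3: F_3 = 10^(5.28/10) = 3.373, G_3 = 10^(23.3/10) = 213.8
Friis cascade:
  F = 3.083 + (3.945 − 1)/0.3243 + (3.373 − 1)/0.09705 = 36.61
NF = 10 log₁₀(36.61) = 15.64 dB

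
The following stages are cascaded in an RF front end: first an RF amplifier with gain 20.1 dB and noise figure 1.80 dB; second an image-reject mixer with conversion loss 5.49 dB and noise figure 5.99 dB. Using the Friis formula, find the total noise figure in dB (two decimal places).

1.88 dB

Convert to linear (a loss of L dB is a gain of −L dB): F_i = 10^(NF_i/10), G_i = 10^(G_i,dB/10)
  Stage 1: F_1 = 10^(1.80/10) = 1.514, G_1 = 10^(20.1/10) = 102.3
  Stage 2: F_2 = 10^(5.99/10) = 3.972, G_2 = 10^(−5.49/10) = 0.2825
Friis cascade:
  F = 1.514 + (3.972 − 1)/102.3 = 1.543
NF = 10 log₁₀(1.543) = 1.88 dB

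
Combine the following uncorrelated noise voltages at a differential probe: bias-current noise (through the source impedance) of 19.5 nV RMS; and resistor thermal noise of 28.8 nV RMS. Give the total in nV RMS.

34.8 nV

Uncorrelated sources add in power (mean-square): V_tot = √(ΣV_i²)
V_tot = √[(1.95×10⁻⁸)² + (2.88×10⁻⁸)²] = 3.48×10⁻⁸ V = 34.8 nV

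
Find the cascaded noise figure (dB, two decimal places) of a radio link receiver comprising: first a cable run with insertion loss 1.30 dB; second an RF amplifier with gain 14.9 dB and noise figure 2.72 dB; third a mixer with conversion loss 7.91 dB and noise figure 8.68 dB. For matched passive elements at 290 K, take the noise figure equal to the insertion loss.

Convert to linear (a loss of L dB is a gain of −L dB): F_i = 10^(NF_i/10), G_i = 10^(G_i,dB/10)
  Stage 1: F_1 = 10^(1.30/10) = 1.349, G_1 = 10^(−1.30/10) = 0.7413
  Stage 2: F_2 = 10^(2.72/10) = 1.871, G_2 = 10^(14.9/10) = 30.90
  Stage 3: F_3 = 10^(8.68/10) = 7.379, G_3 = 10^(−7.91/10) = 0.1618
Friis cascade:
  F = 1.349 + (1.871 − 1)/0.7413 + (7.379 − 1)/22.91 = 2.802
NF = 10 log₁₀(2.802) = 4.47 dB

4.47 dB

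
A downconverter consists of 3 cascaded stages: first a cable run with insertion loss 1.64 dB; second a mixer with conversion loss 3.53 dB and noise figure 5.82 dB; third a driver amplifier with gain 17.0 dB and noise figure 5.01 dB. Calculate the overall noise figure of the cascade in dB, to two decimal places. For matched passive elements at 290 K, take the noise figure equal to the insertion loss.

11.04 dB

Convert to linear (a loss of L dB is a gain of −L dB): F_i = 10^(NF_i/10), G_i = 10^(G_i,dB/10)
  Stage 1: F_1 = 10^(1.64/10) = 1.459, G_1 = 10^(−1.64/10) = 0.6855
  Stage 2: F_2 = 10^(5.82/10) = 3.819, G_2 = 10^(−3.53/10) = 0.4436
  Stage 3: F_3 = 10^(5.01/10) = 3.170, G_3 = 10^(17.0/10) = 50.12
Friis cascade:
  F = 1.459 + (3.819 − 1)/0.6855 + (3.170 − 1)/0.3041 = 12.71
NF = 10 log₁₀(12.71) = 11.04 dB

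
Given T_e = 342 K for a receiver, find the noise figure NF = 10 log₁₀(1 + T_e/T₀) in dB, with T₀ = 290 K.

3.38 dB

F = 1 + T_e/T₀ = 1 + 342/290 = 2.17931
NF = 10 log₁₀(2.17931) = 3.38 dB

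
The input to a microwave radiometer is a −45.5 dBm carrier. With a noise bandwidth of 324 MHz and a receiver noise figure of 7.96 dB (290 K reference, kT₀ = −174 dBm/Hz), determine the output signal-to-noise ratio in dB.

Noise floor: N = −174 + 10 log₁₀(B) + NF
10 log₁₀(3.24×10⁸) = 85.11 dB
N = −174 + 85.11 + 7.96 = −80.93 dBm
SNR = P_sig − N = −45.5 − (−80.93) = 35.43 dB → 35.4 dB

35.4 dB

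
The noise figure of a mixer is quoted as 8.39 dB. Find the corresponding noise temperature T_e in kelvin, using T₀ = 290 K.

F = 10^(8.39/10) = 6.9024
T_e = (F − 1)·T₀ = (6.9024 − 1) × 290 = 1712 K

1712 K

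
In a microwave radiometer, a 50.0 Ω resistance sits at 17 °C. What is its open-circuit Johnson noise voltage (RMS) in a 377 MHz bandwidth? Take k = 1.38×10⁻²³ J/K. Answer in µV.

T = 17 °C + 273.15 = 290.15 K
V_n = √(4kTRB)
4kTRB = 4 × 1.38×10⁻²³ × 290.15 × 5.00×10¹ × 3.77×10⁸ = 3.02×10⁻¹⁰ V²
V_n = √(3.02×10⁻¹⁰) = 1.74×10⁻⁵ V = 17.4 µV

17.4 µV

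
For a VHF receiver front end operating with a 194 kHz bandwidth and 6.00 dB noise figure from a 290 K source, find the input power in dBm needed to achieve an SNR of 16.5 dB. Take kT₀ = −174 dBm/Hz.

−98.6 dBm

Sensitivity = −174 + 10 log₁₀(B) + NF + SNR_min
= −174 + 52.88 + 6.00 + 16.5
= −98.62 dBm → −98.6 dBm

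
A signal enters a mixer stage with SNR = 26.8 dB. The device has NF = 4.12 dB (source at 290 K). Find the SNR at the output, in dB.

By definition F = SNR_in/SNR_out, so in dB: SNR_out = SNR_in − NF
SNR_out = 26.8 − 4.12 = 22.68 dB

22.68 dB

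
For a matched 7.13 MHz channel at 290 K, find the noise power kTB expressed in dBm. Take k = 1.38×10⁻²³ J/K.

−105.4 dBm

P_n = kTB = 1.38×10⁻²³ × 290 × 7.13×10⁶ = 2.85×10⁻¹⁴ W
In dBm: 10 log₁₀(2.85×10⁻¹⁴ / 10⁻³) = −105.4 dBm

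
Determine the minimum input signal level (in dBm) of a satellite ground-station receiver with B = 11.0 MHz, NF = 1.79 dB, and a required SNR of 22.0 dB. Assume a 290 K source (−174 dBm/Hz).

Sensitivity = −174 + 10 log₁₀(B) + NF + SNR_min
= −174 + 70.41 + 1.79 + 22.0
= −79.80 dBm → −79.8 dBm

−79.8 dBm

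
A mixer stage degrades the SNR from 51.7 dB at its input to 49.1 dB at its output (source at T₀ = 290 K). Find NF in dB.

NF (dB) = SNR_in(dB) − SNR_out(dB) when the source is at T₀
NF = 51.7 − 49.1 = 2.6 dB

2.6 dB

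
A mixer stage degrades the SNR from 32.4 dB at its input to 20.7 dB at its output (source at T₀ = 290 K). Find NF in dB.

NF (dB) = SNR_in(dB) − SNR_out(dB) when the source is at T₀
NF = 32.4 − 20.7 = 11.7 dB

11.7 dB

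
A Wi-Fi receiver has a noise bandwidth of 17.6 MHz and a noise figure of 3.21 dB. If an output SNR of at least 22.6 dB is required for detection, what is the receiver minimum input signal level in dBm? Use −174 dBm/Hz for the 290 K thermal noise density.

Sensitivity = −174 + 10 log₁₀(B) + NF + SNR_min
= −174 + 72.46 + 3.21 + 22.6
= −75.73 dBm → −75.7 dBm

−75.7 dBm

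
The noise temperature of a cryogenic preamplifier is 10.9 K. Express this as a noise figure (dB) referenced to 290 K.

0.160 dB

F = 1 + T_e/T₀ = 1 + 10.9/290 = 1.03759
NF = 10 log₁₀(1.03759) = 0.160 dB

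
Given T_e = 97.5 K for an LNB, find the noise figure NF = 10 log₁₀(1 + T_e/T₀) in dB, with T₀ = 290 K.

1.26 dB

F = 1 + T_e/T₀ = 1 + 97.5/290 = 1.33621
NF = 10 log₁₀(1.33621) = 1.26 dB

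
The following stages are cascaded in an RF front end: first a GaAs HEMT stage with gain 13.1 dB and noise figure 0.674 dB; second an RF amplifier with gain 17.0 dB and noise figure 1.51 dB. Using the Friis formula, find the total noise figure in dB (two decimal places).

0.75 dB

Convert to linear (a loss of L dB is a gain of −L dB): F_i = 10^(NF_i/10), G_i = 10^(G_i,dB/10)
  Stage 1: F_1 = 10^(0.674/10) = 1.168, G_1 = 10^(13.1/10) = 20.42
  Stage 2: F_2 = 10^(1.51/10) = 1.416, G_2 = 10^(17.0/10) = 50.12
Friis cascade:
  F = 1.168 + (1.416 − 1)/20.42 = 1.188
NF = 10 log₁₀(1.188) = 0.75 dB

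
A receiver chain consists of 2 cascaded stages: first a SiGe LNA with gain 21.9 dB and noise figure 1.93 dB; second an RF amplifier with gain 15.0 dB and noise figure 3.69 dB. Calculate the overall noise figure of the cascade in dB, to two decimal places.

Convert to linear (a loss of L dB is a gain of −L dB): F_i = 10^(NF_i/10), G_i = 10^(G_i,dB/10)
  Stage 1: F_1 = 10^(1.93/10) = 1.560, G_1 = 10^(21.9/10) = 154.9
  Stage 2: F_2 = 10^(3.69/10) = 2.339, G_2 = 10^(15.0/10) = 31.62
Friis cascade:
  F = 1.560 + (2.339 − 1)/154.9 = 1.568
NF = 10 log₁₀(1.568) = 1.95 dB

1.95 dB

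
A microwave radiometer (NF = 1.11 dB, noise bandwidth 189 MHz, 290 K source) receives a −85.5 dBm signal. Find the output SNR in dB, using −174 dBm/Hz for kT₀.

4.6 dB

Noise floor: N = −174 + 10 log₁₀(B) + NF
10 log₁₀(1.89×10⁸) = 82.76 dB
N = −174 + 82.76 + 1.11 = −90.13 dBm
SNR = P_sig − N = −85.5 − (−90.13) = 4.63 dB → 4.6 dB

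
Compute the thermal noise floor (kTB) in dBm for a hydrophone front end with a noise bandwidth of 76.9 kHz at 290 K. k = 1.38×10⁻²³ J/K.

P_n = kTB = 1.38×10⁻²³ × 290 × 7.69×10⁴ = 3.08×10⁻¹⁶ W
In dBm: 10 log₁₀(3.08×10⁻¹⁶ / 10⁻³) = −125.1 dBm

−125.1 dBm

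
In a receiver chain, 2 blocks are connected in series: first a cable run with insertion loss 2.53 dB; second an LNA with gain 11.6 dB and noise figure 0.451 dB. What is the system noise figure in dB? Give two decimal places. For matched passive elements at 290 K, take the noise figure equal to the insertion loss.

2.98 dB

Convert to linear (a loss of L dB is a gain of −L dB): F_i = 10^(NF_i/10), G_i = 10^(G_i,dB/10)
  Stage 1: F_1 = 10^(2.53/10) = 1.791, G_1 = 10^(−2.53/10) = 0.5585
  Stage 2: F_2 = 10^(0.451/10) = 1.109, G_2 = 10^(11.6/10) = 14.45
Friis cascade:
  F = 1.791 + (1.109 − 1)/0.5585 = 1.987
NF = 10 log₁₀(1.987) = 2.98 dB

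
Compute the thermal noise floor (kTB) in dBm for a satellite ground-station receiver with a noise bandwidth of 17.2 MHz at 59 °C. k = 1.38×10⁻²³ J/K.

T = 59 °C + 273.15 = 332.15 K
P_n = kTB = 1.38×10⁻²³ × 332.15 × 1.72×10⁷ = 7.88×10⁻¹⁴ W
In dBm: 10 log₁₀(7.88×10⁻¹⁴ / 10⁻³) = −101.0 dBm

−101.0 dBm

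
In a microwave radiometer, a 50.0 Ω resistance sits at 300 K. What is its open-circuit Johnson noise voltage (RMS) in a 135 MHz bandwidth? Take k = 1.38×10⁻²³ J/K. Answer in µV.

V_n = √(4kTRB)
4kTRB = 4 × 1.38×10⁻²³ × 300 × 5.00×10¹ × 1.35×10⁸ = 1.12×10⁻¹⁰ V²
V_n = √(1.12×10⁻¹⁰) = 1.06×10⁻⁵ V = 10.6 µV

10.6 µV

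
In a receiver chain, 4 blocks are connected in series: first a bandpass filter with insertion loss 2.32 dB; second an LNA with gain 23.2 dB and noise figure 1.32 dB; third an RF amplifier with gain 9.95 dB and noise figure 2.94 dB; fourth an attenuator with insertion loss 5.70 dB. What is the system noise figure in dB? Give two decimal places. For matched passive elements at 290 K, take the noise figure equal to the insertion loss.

Convert to linear (a loss of L dB is a gain of −L dB): F_i = 10^(NF_i/10), G_i = 10^(G_i,dB/10)
  Stage 1: F_1 = 10^(2.32/10) = 1.706, G_1 = 10^(−2.32/10) = 0.5861
  Stage 2: F_2 = 10^(1.32/10) = 1.355, G_2 = 10^(23.2/10) = 208.9
  Stage 3: F_3 = 10^(2.94/10) = 1.968, G_3 = 10^(9.95/10) = 9.886
  Stage 4: F_4 = 10^(5.70/10) = 3.715, G_4 = 10^(−5.70/10) = 0.2692
Friis cascade:
  F = 1.706 + (1.355 − 1)/0.5861 + (1.968 − 1)/122.5 + (3.715 − 1)/1211 = 2.322
NF = 10 log₁₀(2.322) = 3.66 dB

3.66 dB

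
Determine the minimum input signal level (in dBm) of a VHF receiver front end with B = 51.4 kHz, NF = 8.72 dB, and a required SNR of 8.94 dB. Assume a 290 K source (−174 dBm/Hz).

Sensitivity = −174 + 10 log₁₀(B) + NF + SNR_min
= −174 + 47.11 + 8.72 + 8.94
= −109.23 dBm → −109.2 dBm

−109.2 dBm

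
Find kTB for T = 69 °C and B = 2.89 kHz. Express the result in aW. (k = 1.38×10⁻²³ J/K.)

T = 69 °C + 273.15 = 342.15 K
P_n = kTB = 1.38×10⁻²³ × 342.15 × 2.89×10³ = 1.36×10⁻¹⁷ W = 13.6 aW

13.6 aW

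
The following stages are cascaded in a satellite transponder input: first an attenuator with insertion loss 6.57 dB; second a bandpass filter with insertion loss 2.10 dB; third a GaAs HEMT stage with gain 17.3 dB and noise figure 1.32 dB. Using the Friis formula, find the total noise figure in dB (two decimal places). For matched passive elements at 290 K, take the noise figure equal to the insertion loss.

Convert to linear (a loss of L dB is a gain of −L dB): F_i = 10^(NF_i/10), G_i = 10^(G_i,dB/10)
  Stage 1: F_1 = 10^(6.57/10) = 4.539, G_1 = 10^(−6.57/10) = 0.2203
  Stage 2: F_2 = 10^(2.10/10) = 1.622, G_2 = 10^(−2.10/10) = 0.6166
  Stage 3: F_3 = 10^(1.32/10) = 1.355, G_3 = 10^(17.3/10) = 53.70
Friis cascade:
  F = 4.539 + (1.622 − 1)/0.2203 + (1.355 − 1)/0.1358 = 9.977
NF = 10 log₁₀(9.977) = 9.99 dB

9.99 dB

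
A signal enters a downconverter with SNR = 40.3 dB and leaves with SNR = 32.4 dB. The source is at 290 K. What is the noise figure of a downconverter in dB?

NF (dB) = SNR_in(dB) − SNR_out(dB) when the source is at T₀
NF = 40.3 − 32.4 = 7.9 dB

7.9 dB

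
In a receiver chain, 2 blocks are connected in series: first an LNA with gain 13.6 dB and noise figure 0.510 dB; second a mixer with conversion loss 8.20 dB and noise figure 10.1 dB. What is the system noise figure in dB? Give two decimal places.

1.84 dB

Convert to linear (a loss of L dB is a gain of −L dB): F_i = 10^(NF_i/10), G_i = 10^(G_i,dB/10)
  Stage 1: F_1 = 10^(0.510/10) = 1.125, G_1 = 10^(13.6/10) = 22.91
  Stage 2: F_2 = 10^(10.1/10) = 10.23, G_2 = 10^(−8.20/10) = 0.1514
Friis cascade:
  F = 1.125 + (10.23 − 1)/22.91 = 1.528
NF = 10 log₁₀(1.528) = 1.84 dB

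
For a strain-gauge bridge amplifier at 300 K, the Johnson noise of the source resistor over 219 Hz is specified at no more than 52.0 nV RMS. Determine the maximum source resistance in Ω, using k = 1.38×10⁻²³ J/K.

Johnson–Nyquist: V_n = √(4kTRB) ⇒ R = V_n² / (4kTB)
4kTB = 4 × 1.38×10⁻²³ × 300 × 2.19×10² = 3.63×10⁻¹⁸
R = (5.20×10⁻⁸)² / 3.63×10⁻¹⁸ = 7.46×10² Ω = 746 Ω

746 Ω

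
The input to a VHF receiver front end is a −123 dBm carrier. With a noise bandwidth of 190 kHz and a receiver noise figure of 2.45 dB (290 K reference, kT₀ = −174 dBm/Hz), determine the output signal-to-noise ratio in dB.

−4.2 dB

Noise floor: N = −174 + 10 log₁₀(B) + NF
10 log₁₀(1.90×10⁵) = 52.79 dB
N = −174 + 52.79 + 2.45 = −118.76 dBm
SNR = P_sig − N = −123 − (−118.76) = −4.24 dB → −4.2 dB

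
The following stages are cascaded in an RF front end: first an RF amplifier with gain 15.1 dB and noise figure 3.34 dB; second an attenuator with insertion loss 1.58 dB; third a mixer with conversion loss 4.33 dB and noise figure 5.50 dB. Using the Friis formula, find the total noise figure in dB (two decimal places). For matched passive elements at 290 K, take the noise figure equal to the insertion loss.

Convert to linear (a loss of L dB is a gain of −L dB): F_i = 10^(NF_i/10), G_i = 10^(G_i,dB/10)
  Stage 1: F_1 = 10^(3.34/10) = 2.158, G_1 = 10^(15.1/10) = 32.36
  Stage 2: F_2 = 10^(1.58/10) = 1.439, G_2 = 10^(−1.58/10) = 0.6950
  Stage 3: F_3 = 10^(5.50/10) = 3.548, G_3 = 10^(−4.33/10) = 0.3690
Friis cascade:
  F = 2.158 + (1.439 − 1)/32.36 + (3.548 − 1)/22.49 = 2.285
NF = 10 log₁₀(2.285) = 3.59 dB

3.59 dB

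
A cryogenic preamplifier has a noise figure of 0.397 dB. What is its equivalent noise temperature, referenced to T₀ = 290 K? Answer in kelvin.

F = 10^(0.397/10) = 1.09572
T_e = (F − 1)·T₀ = (1.09572 − 1) × 290 = 27.8 K

27.8 K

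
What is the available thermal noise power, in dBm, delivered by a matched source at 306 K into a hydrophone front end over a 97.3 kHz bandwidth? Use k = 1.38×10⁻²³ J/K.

P_n = kTB = 1.38×10⁻²³ × 306 × 9.73×10⁴ = 4.11×10⁻¹⁶ W
In dBm: 10 log₁₀(4.11×10⁻¹⁶ / 10⁻³) = −123.9 dBm

−123.9 dBm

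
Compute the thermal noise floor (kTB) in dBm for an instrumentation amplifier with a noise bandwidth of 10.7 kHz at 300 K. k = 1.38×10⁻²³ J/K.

P_n = kTB = 1.38×10⁻²³ × 300 × 1.07×10⁴ = 4.43×10⁻¹⁷ W
In dBm: 10 log₁₀(4.43×10⁻¹⁷ / 10⁻³) = −133.5 dBm

−133.5 dBm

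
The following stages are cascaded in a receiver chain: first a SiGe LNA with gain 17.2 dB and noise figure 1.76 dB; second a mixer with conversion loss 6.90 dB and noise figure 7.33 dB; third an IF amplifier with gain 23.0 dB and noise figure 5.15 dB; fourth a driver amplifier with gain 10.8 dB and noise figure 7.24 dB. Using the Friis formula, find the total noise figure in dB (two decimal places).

Convert to linear (a loss of L dB is a gain of −L dB): F_i = 10^(NF_i/10), G_i = 10^(G_i,dB/10)
  Stage 1: F_1 = 10^(1.76/10) = 1.500, G_1 = 10^(17.2/10) = 52.48
  Stage 2: F_2 = 10^(7.33/10) = 5.408, G_2 = 10^(−6.90/10) = 0.2042
  Stage 3: F_3 = 10^(5.15/10) = 3.273, G_3 = 10^(23.0/10) = 199.5
  Stage 4: F_4 = 10^(7.24/10) = 5.297, G_4 = 10^(10.8/10) = 12.02
Friis cascade:
  F = 1.500 + (5.408 − 1)/52.48 + (3.273 − 1)/10.72 + (5.297 − 1)/2138 = 1.798
NF = 10 log₁₀(1.798) = 2.55 dB

2.55 dB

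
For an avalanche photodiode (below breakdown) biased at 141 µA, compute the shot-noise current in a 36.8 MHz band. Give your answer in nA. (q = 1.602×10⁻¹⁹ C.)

I_n = √(2qI·B)
2qI·B = 2 × 1.602×10⁻¹⁹ × 1.41×10⁻⁴ × 3.68×10⁷ = 1.66×10⁻¹⁵ A²
I_n = √(1.66×10⁻¹⁵) = 4.08×10⁻⁸ A = 40.8 nA

40.8 nA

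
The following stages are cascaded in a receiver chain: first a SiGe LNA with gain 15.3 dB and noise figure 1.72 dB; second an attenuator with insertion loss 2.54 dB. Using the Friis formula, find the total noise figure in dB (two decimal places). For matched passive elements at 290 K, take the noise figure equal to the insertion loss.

1.79 dB

Convert to linear (a loss of L dB is a gain of −L dB): F_i = 10^(NF_i/10), G_i = 10^(G_i,dB/10)
  Stage 1: F_1 = 10^(1.72/10) = 1.486, G_1 = 10^(15.3/10) = 33.88
  Stage 2: F_2 = 10^(2.54/10) = 1.795, G_2 = 10^(−2.54/10) = 0.5572
Friis cascade:
  F = 1.486 + (1.795 − 1)/33.88 = 1.509
NF = 10 log₁₀(1.509) = 1.79 dB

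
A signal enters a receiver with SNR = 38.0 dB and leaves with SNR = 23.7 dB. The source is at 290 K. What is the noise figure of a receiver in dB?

14.3 dB

NF (dB) = SNR_in(dB) − SNR_out(dB) when the source is at T₀
NF = 38.0 − 23.7 = 14.3 dB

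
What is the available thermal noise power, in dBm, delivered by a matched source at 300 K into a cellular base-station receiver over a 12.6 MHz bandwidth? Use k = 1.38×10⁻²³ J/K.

P_n = kTB = 1.38×10⁻²³ × 300 × 1.26×10⁷ = 5.22×10⁻¹⁴ W
In dBm: 10 log₁₀(5.22×10⁻¹⁴ / 10⁻³) = −102.8 dBm

−102.8 dBm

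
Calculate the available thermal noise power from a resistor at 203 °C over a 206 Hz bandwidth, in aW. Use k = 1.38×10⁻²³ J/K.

T = 203 °C + 273.15 = 476.15 K
P_n = kTB = 1.38×10⁻²³ × 476.15 × 2.06×10² = 1.35×10⁻¹⁸ W = 1.35 aW

1.35 aW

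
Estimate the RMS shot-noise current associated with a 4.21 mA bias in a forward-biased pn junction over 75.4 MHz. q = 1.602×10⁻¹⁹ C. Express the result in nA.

319 nA

I_n = √(2qI·B)
2qI·B = 2 × 1.602×10⁻¹⁹ × 4.21×10⁻³ × 7.54×10⁷ = 1.02×10⁻¹³ A²
I_n = √(1.02×10⁻¹³) = 3.19×10⁻⁷ A = 319 nA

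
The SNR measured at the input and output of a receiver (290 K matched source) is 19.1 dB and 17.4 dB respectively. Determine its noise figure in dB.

1.7 dB

NF (dB) = SNR_in(dB) − SNR_out(dB) when the source is at T₀
NF = 19.1 − 17.4 = 1.7 dB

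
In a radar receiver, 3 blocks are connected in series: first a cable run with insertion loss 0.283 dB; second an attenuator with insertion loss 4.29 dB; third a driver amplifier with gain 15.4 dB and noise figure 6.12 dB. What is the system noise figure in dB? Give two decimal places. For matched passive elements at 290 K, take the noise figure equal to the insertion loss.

Convert to linear (a loss of L dB is a gain of −L dB): F_i = 10^(NF_i/10), G_i = 10^(G_i,dB/10)
  Stage 1: F_1 = 10^(0.283/10) = 1.067, G_1 = 10^(−0.283/10) = 0.9369
  Stage 2: F_2 = 10^(4.29/10) = 2.685, G_2 = 10^(−4.29/10) = 0.3724
  Stage 3: F_3 = 10^(6.12/10) = 4.093, G_3 = 10^(15.4/10) = 34.67
Friis cascade:
  F = 1.067 + (2.685 − 1)/0.9369 + (4.093 − 1)/0.3489 = 11.73
NF = 10 log₁₀(11.73) = 10.69 dB

10.69 dB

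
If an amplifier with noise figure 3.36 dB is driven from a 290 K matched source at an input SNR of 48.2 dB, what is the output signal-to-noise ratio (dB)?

44.84 dB

By definition F = SNR_in/SNR_out, so in dB: SNR_out = SNR_in − NF
SNR_out = 48.2 − 3.36 = 44.84 dB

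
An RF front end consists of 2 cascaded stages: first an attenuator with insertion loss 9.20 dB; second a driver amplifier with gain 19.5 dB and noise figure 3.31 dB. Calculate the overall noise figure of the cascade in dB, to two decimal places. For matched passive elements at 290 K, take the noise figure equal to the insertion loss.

12.51 dB

Convert to linear (a loss of L dB is a gain of −L dB): F_i = 10^(NF_i/10), G_i = 10^(G_i,dB/10)
  Stage 1: F_1 = 10^(9.20/10) = 8.318, G_1 = 10^(−9.20/10) = 0.1202
  Stage 2: F_2 = 10^(3.31/10) = 2.143, G_2 = 10^(19.5/10) = 89.13
Friis cascade:
  F = 8.318 + (2.143 − 1)/0.1202 = 17.82
NF = 10 log₁₀(17.82) = 12.51 dB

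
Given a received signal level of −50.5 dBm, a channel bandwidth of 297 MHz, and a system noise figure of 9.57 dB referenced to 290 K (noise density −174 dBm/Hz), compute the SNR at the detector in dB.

29.2 dB

Noise floor: N = −174 + 10 log₁₀(B) + NF
10 log₁₀(2.97×10⁸) = 84.73 dB
N = −174 + 84.73 + 9.57 = −79.70 dBm
SNR = P_sig − N = −50.5 − (−79.70) = 29.20 dB → 29.2 dB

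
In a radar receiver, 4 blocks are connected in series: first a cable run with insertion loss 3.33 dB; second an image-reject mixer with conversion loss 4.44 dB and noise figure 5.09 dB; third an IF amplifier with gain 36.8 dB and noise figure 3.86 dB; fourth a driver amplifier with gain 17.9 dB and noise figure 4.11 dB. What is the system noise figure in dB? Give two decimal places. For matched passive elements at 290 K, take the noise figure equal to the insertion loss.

Convert to linear (a loss of L dB is a gain of −L dB): F_i = 10^(NF_i/10), G_i = 10^(G_i,dB/10)
  Stage 1: F_1 = 10^(3.33/10) = 2.153, G_1 = 10^(−3.33/10) = 0.4645
  Stage 2: F_2 = 10^(5.09/10) = 3.228, G_2 = 10^(−4.44/10) = 0.3597
  Stage 3: F_3 = 10^(3.86/10) = 2.432, G_3 = 10^(36.8/10) = 4786
  Stage 4: F_4 = 10^(4.11/10) = 2.576, G_4 = 10^(17.9/10) = 61.66
Friis cascade:
  F = 2.153 + (3.228 − 1)/0.4645 + (2.432 − 1)/0.1671 + (2.576 − 1)/799.8 = 15.52
NF = 10 log₁₀(15.52) = 11.91 dB

11.91 dB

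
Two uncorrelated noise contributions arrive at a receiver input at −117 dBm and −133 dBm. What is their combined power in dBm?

−116.9 dBm

Convert to linear, add, convert back:
P₁ = 2.00×10⁻¹⁵ W, P₂ = 5.01×10⁻¹⁷ W
P_tot = 2.05×10⁻¹⁵ W → 10 log₁₀(P_tot / 10⁻³) = −116.9 dBm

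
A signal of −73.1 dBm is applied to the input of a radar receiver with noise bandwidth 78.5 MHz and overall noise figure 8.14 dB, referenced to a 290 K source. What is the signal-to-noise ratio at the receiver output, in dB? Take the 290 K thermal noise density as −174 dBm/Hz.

13.8 dB

Noise floor: N = −174 + 10 log₁₀(B) + NF
10 log₁₀(7.85×10⁷) = 78.95 dB
N = −174 + 78.95 + 8.14 = −86.91 dBm
SNR = P_sig − N = −73.1 − (−86.91) = 13.81 dB → 13.8 dB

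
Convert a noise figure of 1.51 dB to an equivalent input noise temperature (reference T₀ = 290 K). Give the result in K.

121 K

F = 10^(1.51/10) = 1.41579
T_e = (F − 1)·T₀ = (1.41579 − 1) × 290 = 121 K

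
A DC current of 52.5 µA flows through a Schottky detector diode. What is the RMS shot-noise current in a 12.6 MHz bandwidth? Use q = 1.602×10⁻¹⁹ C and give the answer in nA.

I_n = √(2qI·B)
2qI·B = 2 × 1.602×10⁻¹⁹ × 5.25×10⁻⁵ × 1.26×10⁷ = 2.12×10⁻¹⁶ A²
I_n = √(2.12×10⁻¹⁶) = 1.46×10⁻⁸ A = 14.6 nA

14.6 nA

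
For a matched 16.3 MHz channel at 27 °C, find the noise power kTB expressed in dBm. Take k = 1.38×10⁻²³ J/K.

−101.7 dBm

T = 27 °C + 273.15 = 300.15 K
P_n = kTB = 1.38×10⁻²³ × 300.15 × 1.63×10⁷ = 6.75×10⁻¹⁴ W
In dBm: 10 log₁₀(6.75×10⁻¹⁴ / 10⁻³) = −101.7 dBm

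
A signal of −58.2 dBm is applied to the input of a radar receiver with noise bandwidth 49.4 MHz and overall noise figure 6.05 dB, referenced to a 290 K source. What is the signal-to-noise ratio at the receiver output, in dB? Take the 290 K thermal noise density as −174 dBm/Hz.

32.8 dB

Noise floor: N = −174 + 10 log₁₀(B) + NF
10 log₁₀(4.94×10⁷) = 76.94 dB
N = −174 + 76.94 + 6.05 = −91.01 dBm
SNR = P_sig − N = −58.2 − (−91.01) = 32.81 dB → 32.8 dB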